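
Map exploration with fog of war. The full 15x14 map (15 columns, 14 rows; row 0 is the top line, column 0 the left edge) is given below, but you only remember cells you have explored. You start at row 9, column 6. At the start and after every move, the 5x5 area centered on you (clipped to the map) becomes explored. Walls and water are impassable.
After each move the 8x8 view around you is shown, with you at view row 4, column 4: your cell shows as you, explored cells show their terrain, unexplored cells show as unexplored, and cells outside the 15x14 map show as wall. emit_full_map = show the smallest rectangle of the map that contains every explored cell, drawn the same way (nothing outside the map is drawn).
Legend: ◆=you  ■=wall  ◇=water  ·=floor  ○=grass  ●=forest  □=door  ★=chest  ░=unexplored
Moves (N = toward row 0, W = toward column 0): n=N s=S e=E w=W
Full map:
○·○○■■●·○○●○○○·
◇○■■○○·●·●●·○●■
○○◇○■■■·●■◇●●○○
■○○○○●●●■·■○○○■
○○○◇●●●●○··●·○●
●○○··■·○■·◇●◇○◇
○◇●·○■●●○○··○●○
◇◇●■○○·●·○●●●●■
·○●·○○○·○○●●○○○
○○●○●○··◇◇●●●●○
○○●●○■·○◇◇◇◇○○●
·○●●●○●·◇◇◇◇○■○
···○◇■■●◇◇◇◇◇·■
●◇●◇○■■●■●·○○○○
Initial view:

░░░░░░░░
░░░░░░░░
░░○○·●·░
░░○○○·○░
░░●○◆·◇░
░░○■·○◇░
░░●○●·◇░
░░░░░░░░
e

░░░░░░░░
░░░░░░░░
░○○·●·○░
░○○○·○○░
░●○·◆◇◇░
░○■·○◇◇░
░●○●·◇◇░
░░░░░░░░

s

░░░░░░░░
░○○·●·○░
░○○○·○○░
░●○··◇◇░
░○■·◆◇◇░
░●○●·◇◇░
░░■■●◇◇░
░░░░░░░░

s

░○○·●·○░
░○○○·○○░
░●○··◇◇░
░○■·○◇◇░
░●○●◆◇◇░
░░■■●◇◇░
░░■■●■●░
■■■■■■■■

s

░○○○·○○░
░●○··◇◇░
░○■·○◇◇░
░●○●·◇◇░
░░■■◆◇◇░
░░■■●■●░
■■■■■■■■
■■■■■■■■

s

░●○··◇◇░
░○■·○◇◇░
░●○●·◇◇░
░░■■●◇◇░
░░■■◆■●░
■■■■■■■■
■■■■■■■■
■■■■■■■■

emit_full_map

○○·●·○
○○○·○○
●○··◇◇
○■·○◇◇
●○●·◇◇
░■■●◇◇
░■■◆■●

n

░○○○·○○░
░●○··◇◇░
░○■·○◇◇░
░●○●·◇◇░
░░■■◆◇◇░
░░■■●■●░
■■■■■■■■
■■■■■■■■

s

░●○··◇◇░
░○■·○◇◇░
░●○●·◇◇░
░░■■●◇◇░
░░■■◆■●░
■■■■■■■■
■■■■■■■■
■■■■■■■■


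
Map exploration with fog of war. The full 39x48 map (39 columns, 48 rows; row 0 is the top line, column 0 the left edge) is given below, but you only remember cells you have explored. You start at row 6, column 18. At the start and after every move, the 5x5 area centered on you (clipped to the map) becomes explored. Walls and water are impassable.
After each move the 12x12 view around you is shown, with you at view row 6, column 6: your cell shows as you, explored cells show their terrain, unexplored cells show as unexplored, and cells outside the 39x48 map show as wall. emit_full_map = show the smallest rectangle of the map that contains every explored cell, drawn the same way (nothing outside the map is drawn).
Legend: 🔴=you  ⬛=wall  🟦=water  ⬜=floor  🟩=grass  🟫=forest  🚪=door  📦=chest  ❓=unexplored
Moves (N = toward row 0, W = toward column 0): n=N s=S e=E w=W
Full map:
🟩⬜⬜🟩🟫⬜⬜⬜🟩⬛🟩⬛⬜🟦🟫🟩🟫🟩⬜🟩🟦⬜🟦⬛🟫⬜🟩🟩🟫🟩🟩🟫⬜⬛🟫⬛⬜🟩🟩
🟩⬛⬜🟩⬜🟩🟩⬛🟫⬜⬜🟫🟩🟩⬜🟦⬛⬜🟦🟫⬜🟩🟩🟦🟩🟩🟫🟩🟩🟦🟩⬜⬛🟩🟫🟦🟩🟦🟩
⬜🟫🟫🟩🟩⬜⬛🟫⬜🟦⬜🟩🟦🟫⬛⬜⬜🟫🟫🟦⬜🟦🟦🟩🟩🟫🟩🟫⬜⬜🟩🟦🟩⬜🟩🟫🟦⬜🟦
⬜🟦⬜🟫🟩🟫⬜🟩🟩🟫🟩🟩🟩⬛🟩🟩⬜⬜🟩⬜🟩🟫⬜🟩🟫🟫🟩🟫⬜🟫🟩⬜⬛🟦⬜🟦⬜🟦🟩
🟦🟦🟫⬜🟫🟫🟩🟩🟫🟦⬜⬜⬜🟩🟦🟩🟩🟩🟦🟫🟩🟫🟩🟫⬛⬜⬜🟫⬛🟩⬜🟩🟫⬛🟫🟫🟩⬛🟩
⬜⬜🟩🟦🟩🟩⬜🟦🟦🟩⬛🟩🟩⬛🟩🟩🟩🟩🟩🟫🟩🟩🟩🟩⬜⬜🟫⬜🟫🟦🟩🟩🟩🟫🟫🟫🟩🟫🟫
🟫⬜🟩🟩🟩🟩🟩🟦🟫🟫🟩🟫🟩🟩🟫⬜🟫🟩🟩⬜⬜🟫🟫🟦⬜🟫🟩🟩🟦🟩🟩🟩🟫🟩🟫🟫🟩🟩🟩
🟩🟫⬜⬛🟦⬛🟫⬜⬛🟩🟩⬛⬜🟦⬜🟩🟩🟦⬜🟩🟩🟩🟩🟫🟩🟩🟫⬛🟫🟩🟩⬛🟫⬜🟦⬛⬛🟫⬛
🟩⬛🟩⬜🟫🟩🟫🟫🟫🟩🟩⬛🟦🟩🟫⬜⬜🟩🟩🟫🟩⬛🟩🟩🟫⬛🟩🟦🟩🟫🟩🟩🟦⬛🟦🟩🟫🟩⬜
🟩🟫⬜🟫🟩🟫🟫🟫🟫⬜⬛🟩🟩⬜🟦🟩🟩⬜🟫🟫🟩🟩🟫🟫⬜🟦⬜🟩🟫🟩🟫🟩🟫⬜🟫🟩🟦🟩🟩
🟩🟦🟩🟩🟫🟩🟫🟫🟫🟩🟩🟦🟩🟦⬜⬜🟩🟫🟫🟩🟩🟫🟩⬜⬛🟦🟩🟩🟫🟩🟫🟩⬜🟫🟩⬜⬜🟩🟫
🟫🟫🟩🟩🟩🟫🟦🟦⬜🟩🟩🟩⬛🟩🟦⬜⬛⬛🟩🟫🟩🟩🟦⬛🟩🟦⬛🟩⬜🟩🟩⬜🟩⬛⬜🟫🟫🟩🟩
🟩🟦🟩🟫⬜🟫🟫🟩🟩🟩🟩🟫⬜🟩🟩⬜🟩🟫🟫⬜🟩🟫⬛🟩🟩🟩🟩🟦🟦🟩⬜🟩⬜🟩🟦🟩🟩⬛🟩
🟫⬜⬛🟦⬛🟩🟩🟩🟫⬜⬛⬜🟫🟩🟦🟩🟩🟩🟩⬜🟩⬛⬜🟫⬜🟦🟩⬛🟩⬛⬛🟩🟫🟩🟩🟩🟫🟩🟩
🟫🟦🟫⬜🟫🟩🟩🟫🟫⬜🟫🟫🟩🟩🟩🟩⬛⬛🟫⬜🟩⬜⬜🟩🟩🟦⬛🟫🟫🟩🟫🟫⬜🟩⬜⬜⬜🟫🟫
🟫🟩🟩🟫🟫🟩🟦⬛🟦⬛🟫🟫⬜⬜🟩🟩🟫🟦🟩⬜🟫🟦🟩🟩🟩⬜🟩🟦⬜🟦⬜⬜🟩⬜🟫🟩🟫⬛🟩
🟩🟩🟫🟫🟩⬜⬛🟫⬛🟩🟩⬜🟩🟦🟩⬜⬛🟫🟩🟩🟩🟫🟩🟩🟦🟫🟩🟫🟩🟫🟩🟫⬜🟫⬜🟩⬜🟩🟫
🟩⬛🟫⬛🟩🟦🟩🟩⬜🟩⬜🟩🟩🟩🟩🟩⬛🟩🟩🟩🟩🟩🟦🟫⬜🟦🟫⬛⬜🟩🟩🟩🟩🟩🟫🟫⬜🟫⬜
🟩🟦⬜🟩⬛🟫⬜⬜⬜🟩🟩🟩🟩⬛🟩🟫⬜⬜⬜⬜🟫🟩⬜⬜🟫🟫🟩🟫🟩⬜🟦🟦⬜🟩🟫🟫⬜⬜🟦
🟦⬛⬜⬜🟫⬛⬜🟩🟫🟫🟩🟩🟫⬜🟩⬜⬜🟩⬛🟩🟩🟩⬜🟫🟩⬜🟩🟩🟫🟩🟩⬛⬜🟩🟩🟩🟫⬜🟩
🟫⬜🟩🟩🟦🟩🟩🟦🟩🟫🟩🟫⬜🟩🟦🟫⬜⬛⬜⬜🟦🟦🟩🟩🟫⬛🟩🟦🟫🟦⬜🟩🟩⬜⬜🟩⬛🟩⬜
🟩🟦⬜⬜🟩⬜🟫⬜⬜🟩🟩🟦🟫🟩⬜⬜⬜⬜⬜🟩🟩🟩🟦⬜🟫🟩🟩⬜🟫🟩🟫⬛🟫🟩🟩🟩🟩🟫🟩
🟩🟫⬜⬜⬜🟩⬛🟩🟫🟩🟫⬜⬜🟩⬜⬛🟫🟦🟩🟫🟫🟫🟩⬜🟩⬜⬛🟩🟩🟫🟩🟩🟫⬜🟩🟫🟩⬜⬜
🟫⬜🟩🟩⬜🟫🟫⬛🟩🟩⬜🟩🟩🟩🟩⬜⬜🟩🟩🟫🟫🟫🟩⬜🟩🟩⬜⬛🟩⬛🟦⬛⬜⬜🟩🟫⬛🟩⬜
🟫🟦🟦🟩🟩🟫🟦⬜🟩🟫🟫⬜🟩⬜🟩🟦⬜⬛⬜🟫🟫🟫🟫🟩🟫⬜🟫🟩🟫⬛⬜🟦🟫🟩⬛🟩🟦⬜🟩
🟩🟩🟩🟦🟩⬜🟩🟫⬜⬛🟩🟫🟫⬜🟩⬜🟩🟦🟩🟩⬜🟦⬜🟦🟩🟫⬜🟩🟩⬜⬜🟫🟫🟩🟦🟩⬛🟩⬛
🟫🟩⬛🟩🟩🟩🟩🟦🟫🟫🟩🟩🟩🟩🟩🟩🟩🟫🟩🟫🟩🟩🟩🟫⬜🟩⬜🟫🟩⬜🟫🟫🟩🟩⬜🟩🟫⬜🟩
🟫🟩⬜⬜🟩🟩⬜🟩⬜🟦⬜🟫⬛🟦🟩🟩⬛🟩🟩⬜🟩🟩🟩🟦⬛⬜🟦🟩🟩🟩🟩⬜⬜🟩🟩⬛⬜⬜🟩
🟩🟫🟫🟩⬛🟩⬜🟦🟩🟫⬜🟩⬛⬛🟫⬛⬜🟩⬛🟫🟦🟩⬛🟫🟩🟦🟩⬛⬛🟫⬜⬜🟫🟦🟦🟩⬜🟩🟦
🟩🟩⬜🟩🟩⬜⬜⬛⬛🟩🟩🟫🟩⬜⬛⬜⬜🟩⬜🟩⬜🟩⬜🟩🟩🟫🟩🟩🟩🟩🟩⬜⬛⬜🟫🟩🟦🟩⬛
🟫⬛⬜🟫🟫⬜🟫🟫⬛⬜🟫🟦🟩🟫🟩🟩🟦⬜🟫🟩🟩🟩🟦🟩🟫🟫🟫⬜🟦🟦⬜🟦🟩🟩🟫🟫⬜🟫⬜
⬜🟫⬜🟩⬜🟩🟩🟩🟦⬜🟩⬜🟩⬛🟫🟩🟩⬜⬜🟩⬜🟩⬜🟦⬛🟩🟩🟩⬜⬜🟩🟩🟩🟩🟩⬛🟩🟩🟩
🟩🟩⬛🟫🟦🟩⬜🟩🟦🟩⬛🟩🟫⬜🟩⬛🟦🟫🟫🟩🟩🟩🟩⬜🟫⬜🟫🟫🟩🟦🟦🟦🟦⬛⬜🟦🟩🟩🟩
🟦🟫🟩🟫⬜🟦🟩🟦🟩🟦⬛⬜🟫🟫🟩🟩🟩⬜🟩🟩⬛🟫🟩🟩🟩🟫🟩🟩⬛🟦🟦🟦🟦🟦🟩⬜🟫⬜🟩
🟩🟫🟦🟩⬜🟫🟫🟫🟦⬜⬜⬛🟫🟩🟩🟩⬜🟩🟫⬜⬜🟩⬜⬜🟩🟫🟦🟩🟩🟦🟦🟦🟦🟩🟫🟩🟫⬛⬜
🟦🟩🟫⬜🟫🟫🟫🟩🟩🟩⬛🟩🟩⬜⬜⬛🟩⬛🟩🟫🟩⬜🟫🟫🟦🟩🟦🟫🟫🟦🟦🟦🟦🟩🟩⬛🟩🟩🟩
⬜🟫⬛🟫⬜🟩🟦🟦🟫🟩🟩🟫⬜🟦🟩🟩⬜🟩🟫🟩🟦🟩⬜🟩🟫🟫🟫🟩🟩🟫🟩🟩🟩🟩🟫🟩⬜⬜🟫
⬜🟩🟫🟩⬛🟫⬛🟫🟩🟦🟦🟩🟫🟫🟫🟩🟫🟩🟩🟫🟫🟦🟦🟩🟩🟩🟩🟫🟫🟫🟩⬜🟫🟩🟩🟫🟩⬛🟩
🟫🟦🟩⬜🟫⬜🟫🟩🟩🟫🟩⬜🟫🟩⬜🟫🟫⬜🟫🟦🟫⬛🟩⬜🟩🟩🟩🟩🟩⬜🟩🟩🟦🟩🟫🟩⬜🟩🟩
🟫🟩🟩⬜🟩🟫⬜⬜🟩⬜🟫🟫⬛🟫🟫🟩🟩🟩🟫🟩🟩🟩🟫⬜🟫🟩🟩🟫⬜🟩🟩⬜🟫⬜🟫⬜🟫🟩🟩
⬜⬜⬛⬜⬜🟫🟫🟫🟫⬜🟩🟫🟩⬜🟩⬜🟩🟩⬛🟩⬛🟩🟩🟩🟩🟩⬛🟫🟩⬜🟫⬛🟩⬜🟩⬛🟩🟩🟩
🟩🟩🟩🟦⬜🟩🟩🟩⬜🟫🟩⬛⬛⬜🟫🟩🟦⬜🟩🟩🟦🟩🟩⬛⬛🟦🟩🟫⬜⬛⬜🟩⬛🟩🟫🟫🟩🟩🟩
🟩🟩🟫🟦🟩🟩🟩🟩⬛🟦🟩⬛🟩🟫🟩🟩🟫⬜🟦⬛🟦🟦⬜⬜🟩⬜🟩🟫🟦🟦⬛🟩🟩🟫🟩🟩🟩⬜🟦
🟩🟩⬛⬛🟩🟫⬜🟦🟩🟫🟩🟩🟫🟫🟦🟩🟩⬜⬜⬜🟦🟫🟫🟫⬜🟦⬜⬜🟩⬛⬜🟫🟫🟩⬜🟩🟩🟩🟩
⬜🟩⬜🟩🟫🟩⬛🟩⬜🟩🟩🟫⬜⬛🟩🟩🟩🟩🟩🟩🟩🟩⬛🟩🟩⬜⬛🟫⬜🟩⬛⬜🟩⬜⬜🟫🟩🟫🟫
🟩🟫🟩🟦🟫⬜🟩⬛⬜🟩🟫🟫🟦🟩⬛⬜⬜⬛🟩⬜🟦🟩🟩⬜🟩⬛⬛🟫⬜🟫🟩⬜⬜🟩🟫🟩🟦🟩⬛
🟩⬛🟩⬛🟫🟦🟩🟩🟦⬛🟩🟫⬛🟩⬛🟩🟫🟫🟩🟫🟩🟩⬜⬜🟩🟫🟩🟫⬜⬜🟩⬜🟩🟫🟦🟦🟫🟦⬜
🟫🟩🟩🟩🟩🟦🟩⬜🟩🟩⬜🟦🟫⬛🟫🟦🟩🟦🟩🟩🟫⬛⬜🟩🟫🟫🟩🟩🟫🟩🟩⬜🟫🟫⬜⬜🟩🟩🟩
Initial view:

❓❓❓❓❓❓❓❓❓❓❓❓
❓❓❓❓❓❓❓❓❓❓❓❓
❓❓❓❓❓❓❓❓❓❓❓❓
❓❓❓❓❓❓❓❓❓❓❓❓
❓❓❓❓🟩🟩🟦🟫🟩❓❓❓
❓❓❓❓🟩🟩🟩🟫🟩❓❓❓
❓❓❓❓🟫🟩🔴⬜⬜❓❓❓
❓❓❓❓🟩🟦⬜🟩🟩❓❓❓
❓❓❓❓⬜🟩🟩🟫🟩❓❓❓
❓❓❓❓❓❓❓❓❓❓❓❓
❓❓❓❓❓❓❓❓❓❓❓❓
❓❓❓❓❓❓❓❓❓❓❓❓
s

❓❓❓❓❓❓❓❓❓❓❓❓
❓❓❓❓❓❓❓❓❓❓❓❓
❓❓❓❓❓❓❓❓❓❓❓❓
❓❓❓❓🟩🟩🟦🟫🟩❓❓❓
❓❓❓❓🟩🟩🟩🟫🟩❓❓❓
❓❓❓❓🟫🟩🟩⬜⬜❓❓❓
❓❓❓❓🟩🟦🔴🟩🟩❓❓❓
❓❓❓❓⬜🟩🟩🟫🟩❓❓❓
❓❓❓❓🟩⬜🟫🟫🟩❓❓❓
❓❓❓❓❓❓❓❓❓❓❓❓
❓❓❓❓❓❓❓❓❓❓❓❓
❓❓❓❓❓❓❓❓❓❓❓❓

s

❓❓❓❓❓❓❓❓❓❓❓❓
❓❓❓❓❓❓❓❓❓❓❓❓
❓❓❓❓🟩🟩🟦🟫🟩❓❓❓
❓❓❓❓🟩🟩🟩🟫🟩❓❓❓
❓❓❓❓🟫🟩🟩⬜⬜❓❓❓
❓❓❓❓🟩🟦⬜🟩🟩❓❓❓
❓❓❓❓⬜🟩🔴🟫🟩❓❓❓
❓❓❓❓🟩⬜🟫🟫🟩❓❓❓
❓❓❓❓🟩🟫🟫🟩🟩❓❓❓
❓❓❓❓❓❓❓❓❓❓❓❓
❓❓❓❓❓❓❓❓❓❓❓❓
❓❓❓❓❓❓❓❓❓❓❓❓

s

❓❓❓❓❓❓❓❓❓❓❓❓
❓❓❓❓🟩🟩🟦🟫🟩❓❓❓
❓❓❓❓🟩🟩🟩🟫🟩❓❓❓
❓❓❓❓🟫🟩🟩⬜⬜❓❓❓
❓❓❓❓🟩🟦⬜🟩🟩❓❓❓
❓❓❓❓⬜🟩🟩🟫🟩❓❓❓
❓❓❓❓🟩⬜🔴🟫🟩❓❓❓
❓❓❓❓🟩🟫🟫🟩🟩❓❓❓
❓❓❓❓⬛⬛🟩🟫🟩❓❓❓
❓❓❓❓❓❓❓❓❓❓❓❓
❓❓❓❓❓❓❓❓❓❓❓❓
❓❓❓❓❓❓❓❓❓❓❓❓

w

❓❓❓❓❓❓❓❓❓❓❓❓
❓❓❓❓❓🟩🟩🟦🟫🟩❓❓
❓❓❓❓❓🟩🟩🟩🟫🟩❓❓
❓❓❓❓❓🟫🟩🟩⬜⬜❓❓
❓❓❓❓🟩🟩🟦⬜🟩🟩❓❓
❓❓❓❓⬜⬜🟩🟩🟫🟩❓❓
❓❓❓❓🟩🟩🔴🟫🟫🟩❓❓
❓❓❓❓⬜🟩🟫🟫🟩🟩❓❓
❓❓❓❓⬜⬛⬛🟩🟫🟩❓❓
❓❓❓❓❓❓❓❓❓❓❓❓
❓❓❓❓❓❓❓❓❓❓❓❓
❓❓❓❓❓❓❓❓❓❓❓❓

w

❓❓❓❓❓❓❓❓❓❓❓❓
❓❓❓❓❓❓🟩🟩🟦🟫🟩❓
❓❓❓❓❓❓🟩🟩🟩🟫🟩❓
❓❓❓❓❓❓🟫🟩🟩⬜⬜❓
❓❓❓❓⬜🟩🟩🟦⬜🟩🟩❓
❓❓❓❓🟫⬜⬜🟩🟩🟫🟩❓
❓❓❓❓🟦🟩🔴⬜🟫🟫🟩❓
❓❓❓❓⬜⬜🟩🟫🟫🟩🟩❓
❓❓❓❓🟦⬜⬛⬛🟩🟫🟩❓
❓❓❓❓❓❓❓❓❓❓❓❓
❓❓❓❓❓❓❓❓❓❓❓❓
❓❓❓❓❓❓❓❓❓❓❓❓

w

❓❓❓❓❓❓❓❓❓❓❓❓
❓❓❓❓❓❓❓🟩🟩🟦🟫🟩
❓❓❓❓❓❓❓🟩🟩🟩🟫🟩
❓❓❓❓❓❓❓🟫🟩🟩⬜⬜
❓❓❓❓🟦⬜🟩🟩🟦⬜🟩🟩
❓❓❓❓🟩🟫⬜⬜🟩🟩🟫🟩
❓❓❓❓⬜🟦🔴🟩⬜🟫🟫🟩
❓❓❓❓🟦⬜⬜🟩🟫🟫🟩🟩
❓❓❓❓🟩🟦⬜⬛⬛🟩🟫🟩
❓❓❓❓❓❓❓❓❓❓❓❓
❓❓❓❓❓❓❓❓❓❓❓❓
❓❓❓❓❓❓❓❓❓❓❓❓

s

❓❓❓❓❓❓❓🟩🟩🟦🟫🟩
❓❓❓❓❓❓❓🟩🟩🟩🟫🟩
❓❓❓❓❓❓❓🟫🟩🟩⬜⬜
❓❓❓❓🟦⬜🟩🟩🟦⬜🟩🟩
❓❓❓❓🟩🟫⬜⬜🟩🟩🟫🟩
❓❓❓❓⬜🟦🟩🟩⬜🟫🟫🟩
❓❓❓❓🟦⬜🔴🟩🟫🟫🟩🟩
❓❓❓❓🟩🟦⬜⬛⬛🟩🟫🟩
❓❓❓❓🟩🟩⬜🟩🟫❓❓❓
❓❓❓❓❓❓❓❓❓❓❓❓
❓❓❓❓❓❓❓❓❓❓❓❓
❓❓❓❓❓❓❓❓❓❓❓❓

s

❓❓❓❓❓❓❓🟩🟩🟩🟫🟩
❓❓❓❓❓❓❓🟫🟩🟩⬜⬜
❓❓❓❓🟦⬜🟩🟩🟦⬜🟩🟩
❓❓❓❓🟩🟫⬜⬜🟩🟩🟫🟩
❓❓❓❓⬜🟦🟩🟩⬜🟫🟫🟩
❓❓❓❓🟦⬜⬜🟩🟫🟫🟩🟩
❓❓❓❓🟩🟦🔴⬛⬛🟩🟫🟩
❓❓❓❓🟩🟩⬜🟩🟫❓❓❓
❓❓❓❓🟩🟦🟩🟩🟩❓❓❓
❓❓❓❓❓❓❓❓❓❓❓❓
❓❓❓❓❓❓❓❓❓❓❓❓
❓❓❓❓❓❓❓❓❓❓❓❓

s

❓❓❓❓❓❓❓🟫🟩🟩⬜⬜
❓❓❓❓🟦⬜🟩🟩🟦⬜🟩🟩
❓❓❓❓🟩🟫⬜⬜🟩🟩🟫🟩
❓❓❓❓⬜🟦🟩🟩⬜🟫🟫🟩
❓❓❓❓🟦⬜⬜🟩🟫🟫🟩🟩
❓❓❓❓🟩🟦⬜⬛⬛🟩🟫🟩
❓❓❓❓🟩🟩🔴🟩🟫❓❓❓
❓❓❓❓🟩🟦🟩🟩🟩❓❓❓
❓❓❓❓🟩🟩🟩⬛⬛❓❓❓
❓❓❓❓❓❓❓❓❓❓❓❓
❓❓❓❓❓❓❓❓❓❓❓❓
❓❓❓❓❓❓❓❓❓❓❓❓

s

❓❓❓❓🟦⬜🟩🟩🟦⬜🟩🟩
❓❓❓❓🟩🟫⬜⬜🟩🟩🟫🟩
❓❓❓❓⬜🟦🟩🟩⬜🟫🟫🟩
❓❓❓❓🟦⬜⬜🟩🟫🟫🟩🟩
❓❓❓❓🟩🟦⬜⬛⬛🟩🟫🟩
❓❓❓❓🟩🟩⬜🟩🟫❓❓❓
❓❓❓❓🟩🟦🔴🟩🟩❓❓❓
❓❓❓❓🟩🟩🟩⬛⬛❓❓❓
❓❓❓❓⬜🟩🟩🟫🟦❓❓❓
❓❓❓❓❓❓❓❓❓❓❓❓
❓❓❓❓❓❓❓❓❓❓❓❓
❓❓❓❓❓❓❓❓❓❓❓❓

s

❓❓❓❓🟩🟫⬜⬜🟩🟩🟫🟩
❓❓❓❓⬜🟦🟩🟩⬜🟫🟫🟩
❓❓❓❓🟦⬜⬜🟩🟫🟫🟩🟩
❓❓❓❓🟩🟦⬜⬛⬛🟩🟫🟩
❓❓❓❓🟩🟩⬜🟩🟫❓❓❓
❓❓❓❓🟩🟦🟩🟩🟩❓❓❓
❓❓❓❓🟩🟩🔴⬛⬛❓❓❓
❓❓❓❓⬜🟩🟩🟫🟦❓❓❓
❓❓❓❓🟦🟩⬜⬛🟫❓❓❓
❓❓❓❓❓❓❓❓❓❓❓❓
❓❓❓❓❓❓❓❓❓❓❓❓
❓❓❓❓❓❓❓❓❓❓❓❓

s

❓❓❓❓⬜🟦🟩🟩⬜🟫🟫🟩
❓❓❓❓🟦⬜⬜🟩🟫🟫🟩🟩
❓❓❓❓🟩🟦⬜⬛⬛🟩🟫🟩
❓❓❓❓🟩🟩⬜🟩🟫❓❓❓
❓❓❓❓🟩🟦🟩🟩🟩❓❓❓
❓❓❓❓🟩🟩🟩⬛⬛❓❓❓
❓❓❓❓⬜🟩🔴🟫🟦❓❓❓
❓❓❓❓🟦🟩⬜⬛🟫❓❓❓
❓❓❓❓🟩🟩🟩⬛🟩❓❓❓
❓❓❓❓❓❓❓❓❓❓❓❓
❓❓❓❓❓❓❓❓❓❓❓❓
❓❓❓❓❓❓❓❓❓❓❓❓

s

❓❓❓❓🟦⬜⬜🟩🟫🟫🟩🟩
❓❓❓❓🟩🟦⬜⬛⬛🟩🟫🟩
❓❓❓❓🟩🟩⬜🟩🟫❓❓❓
❓❓❓❓🟩🟦🟩🟩🟩❓❓❓
❓❓❓❓🟩🟩🟩⬛⬛❓❓❓
❓❓❓❓⬜🟩🟩🟫🟦❓❓❓
❓❓❓❓🟦🟩🔴⬛🟫❓❓❓
❓❓❓❓🟩🟩🟩⬛🟩❓❓❓
❓❓❓❓⬛🟩🟫⬜⬜❓❓❓
❓❓❓❓❓❓❓❓❓❓❓❓
❓❓❓❓❓❓❓❓❓❓❓❓
❓❓❓❓❓❓❓❓❓❓❓❓

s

❓❓❓❓🟩🟦⬜⬛⬛🟩🟫🟩
❓❓❓❓🟩🟩⬜🟩🟫❓❓❓
❓❓❓❓🟩🟦🟩🟩🟩❓❓❓
❓❓❓❓🟩🟩🟩⬛⬛❓❓❓
❓❓❓❓⬜🟩🟩🟫🟦❓❓❓
❓❓❓❓🟦🟩⬜⬛🟫❓❓❓
❓❓❓❓🟩🟩🔴⬛🟩❓❓❓
❓❓❓❓⬛🟩🟫⬜⬜❓❓❓
❓❓❓❓⬜🟩⬜⬜🟩❓❓❓
❓❓❓❓❓❓❓❓❓❓❓❓
❓❓❓❓❓❓❓❓❓❓❓❓
❓❓❓❓❓❓❓❓❓❓❓❓

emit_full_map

❓❓❓🟩🟩🟦🟫🟩
❓❓❓🟩🟩🟩🟫🟩
❓❓❓🟫🟩🟩⬜⬜
🟦⬜🟩🟩🟦⬜🟩🟩
🟩🟫⬜⬜🟩🟩🟫🟩
⬜🟦🟩🟩⬜🟫🟫🟩
🟦⬜⬜🟩🟫🟫🟩🟩
🟩🟦⬜⬛⬛🟩🟫🟩
🟩🟩⬜🟩🟫❓❓❓
🟩🟦🟩🟩🟩❓❓❓
🟩🟩🟩⬛⬛❓❓❓
⬜🟩🟩🟫🟦❓❓❓
🟦🟩⬜⬛🟫❓❓❓
🟩🟩🔴⬛🟩❓❓❓
⬛🟩🟫⬜⬜❓❓❓
⬜🟩⬜⬜🟩❓❓❓

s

❓❓❓❓🟩🟩⬜🟩🟫❓❓❓
❓❓❓❓🟩🟦🟩🟩🟩❓❓❓
❓❓❓❓🟩🟩🟩⬛⬛❓❓❓
❓❓❓❓⬜🟩🟩🟫🟦❓❓❓
❓❓❓❓🟦🟩⬜⬛🟫❓❓❓
❓❓❓❓🟩🟩🟩⬛🟩❓❓❓
❓❓❓❓⬛🟩🔴⬜⬜❓❓❓
❓❓❓❓⬜🟩⬜⬜🟩❓❓❓
❓❓❓❓🟩🟦🟫⬜⬛❓❓❓
❓❓❓❓❓❓❓❓❓❓❓❓
❓❓❓❓❓❓❓❓❓❓❓❓
❓❓❓❓❓❓❓❓❓❓❓❓

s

❓❓❓❓🟩🟦🟩🟩🟩❓❓❓
❓❓❓❓🟩🟩🟩⬛⬛❓❓❓
❓❓❓❓⬜🟩🟩🟫🟦❓❓❓
❓❓❓❓🟦🟩⬜⬛🟫❓❓❓
❓❓❓❓🟩🟩🟩⬛🟩❓❓❓
❓❓❓❓⬛🟩🟫⬜⬜❓❓❓
❓❓❓❓⬜🟩🔴⬜🟩❓❓❓
❓❓❓❓🟩🟦🟫⬜⬛❓❓❓
❓❓❓❓🟩⬜⬜⬜⬜❓❓❓
❓❓❓❓❓❓❓❓❓❓❓❓
❓❓❓❓❓❓❓❓❓❓❓❓
❓❓❓❓❓❓❓❓❓❓❓❓

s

❓❓❓❓🟩🟩🟩⬛⬛❓❓❓
❓❓❓❓⬜🟩🟩🟫🟦❓❓❓
❓❓❓❓🟦🟩⬜⬛🟫❓❓❓
❓❓❓❓🟩🟩🟩⬛🟩❓❓❓
❓❓❓❓⬛🟩🟫⬜⬜❓❓❓
❓❓❓❓⬜🟩⬜⬜🟩❓❓❓
❓❓❓❓🟩🟦🔴⬜⬛❓❓❓
❓❓❓❓🟩⬜⬜⬜⬜❓❓❓
❓❓❓❓🟩⬜⬛🟫🟦❓❓❓
❓❓❓❓❓❓❓❓❓❓❓❓
❓❓❓❓❓❓❓❓❓❓❓❓
❓❓❓❓❓❓❓❓❓❓❓❓

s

❓❓❓❓⬜🟩🟩🟫🟦❓❓❓
❓❓❓❓🟦🟩⬜⬛🟫❓❓❓
❓❓❓❓🟩🟩🟩⬛🟩❓❓❓
❓❓❓❓⬛🟩🟫⬜⬜❓❓❓
❓❓❓❓⬜🟩⬜⬜🟩❓❓❓
❓❓❓❓🟩🟦🟫⬜⬛❓❓❓
❓❓❓❓🟩⬜🔴⬜⬜❓❓❓
❓❓❓❓🟩⬜⬛🟫🟦❓❓❓
❓❓❓❓🟩🟩⬜⬜🟩❓❓❓
❓❓❓❓❓❓❓❓❓❓❓❓
❓❓❓❓❓❓❓❓❓❓❓❓
❓❓❓❓❓❓❓❓❓❓❓❓

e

❓❓❓⬜🟩🟩🟫🟦❓❓❓❓
❓❓❓🟦🟩⬜⬛🟫❓❓❓❓
❓❓❓🟩🟩🟩⬛🟩❓❓❓❓
❓❓❓⬛🟩🟫⬜⬜❓❓❓❓
❓❓❓⬜🟩⬜⬜🟩⬛❓❓❓
❓❓❓🟩🟦🟫⬜⬛⬜❓❓❓
❓❓❓🟩⬜⬜🔴⬜⬜❓❓❓
❓❓❓🟩⬜⬛🟫🟦🟩❓❓❓
❓❓❓🟩🟩⬜⬜🟩🟩❓❓❓
❓❓❓❓❓❓❓❓❓❓❓❓
❓❓❓❓❓❓❓❓❓❓❓❓
❓❓❓❓❓❓❓❓❓❓❓❓

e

❓❓⬜🟩🟩🟫🟦❓❓❓❓❓
❓❓🟦🟩⬜⬛🟫❓❓❓❓❓
❓❓🟩🟩🟩⬛🟩❓❓❓❓❓
❓❓⬛🟩🟫⬜⬜❓❓❓❓❓
❓❓⬜🟩⬜⬜🟩⬛🟩❓❓❓
❓❓🟩🟦🟫⬜⬛⬜⬜❓❓❓
❓❓🟩⬜⬜⬜🔴⬜🟩❓❓❓
❓❓🟩⬜⬛🟫🟦🟩🟫❓❓❓
❓❓🟩🟩⬜⬜🟩🟩🟫❓❓❓
❓❓❓❓❓❓❓❓❓❓❓❓
❓❓❓❓❓❓❓❓❓❓❓❓
❓❓❓❓❓❓❓❓❓❓❓❓

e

❓⬜🟩🟩🟫🟦❓❓❓❓❓❓
❓🟦🟩⬜⬛🟫❓❓❓❓❓❓
❓🟩🟩🟩⬛🟩❓❓❓❓❓❓
❓⬛🟩🟫⬜⬜❓❓❓❓❓❓
❓⬜🟩⬜⬜🟩⬛🟩🟩❓❓❓
❓🟩🟦🟫⬜⬛⬜⬜🟦❓❓❓
❓🟩⬜⬜⬜⬜🔴🟩🟩❓❓❓
❓🟩⬜⬛🟫🟦🟩🟫🟫❓❓❓
❓🟩🟩⬜⬜🟩🟩🟫🟫❓❓❓
❓❓❓❓❓❓❓❓❓❓❓❓
❓❓❓❓❓❓❓❓❓❓❓❓
❓❓❓❓❓❓❓❓❓❓❓❓

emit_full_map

❓❓❓🟩🟩🟦🟫🟩
❓❓❓🟩🟩🟩🟫🟩
❓❓❓🟫🟩🟩⬜⬜
🟦⬜🟩🟩🟦⬜🟩🟩
🟩🟫⬜⬜🟩🟩🟫🟩
⬜🟦🟩🟩⬜🟫🟫🟩
🟦⬜⬜🟩🟫🟫🟩🟩
🟩🟦⬜⬛⬛🟩🟫🟩
🟩🟩⬜🟩🟫❓❓❓
🟩🟦🟩🟩🟩❓❓❓
🟩🟩🟩⬛⬛❓❓❓
⬜🟩🟩🟫🟦❓❓❓
🟦🟩⬜⬛🟫❓❓❓
🟩🟩🟩⬛🟩❓❓❓
⬛🟩🟫⬜⬜❓❓❓
⬜🟩⬜⬜🟩⬛🟩🟩
🟩🟦🟫⬜⬛⬜⬜🟦
🟩⬜⬜⬜⬜🔴🟩🟩
🟩⬜⬛🟫🟦🟩🟫🟫
🟩🟩⬜⬜🟩🟩🟫🟫


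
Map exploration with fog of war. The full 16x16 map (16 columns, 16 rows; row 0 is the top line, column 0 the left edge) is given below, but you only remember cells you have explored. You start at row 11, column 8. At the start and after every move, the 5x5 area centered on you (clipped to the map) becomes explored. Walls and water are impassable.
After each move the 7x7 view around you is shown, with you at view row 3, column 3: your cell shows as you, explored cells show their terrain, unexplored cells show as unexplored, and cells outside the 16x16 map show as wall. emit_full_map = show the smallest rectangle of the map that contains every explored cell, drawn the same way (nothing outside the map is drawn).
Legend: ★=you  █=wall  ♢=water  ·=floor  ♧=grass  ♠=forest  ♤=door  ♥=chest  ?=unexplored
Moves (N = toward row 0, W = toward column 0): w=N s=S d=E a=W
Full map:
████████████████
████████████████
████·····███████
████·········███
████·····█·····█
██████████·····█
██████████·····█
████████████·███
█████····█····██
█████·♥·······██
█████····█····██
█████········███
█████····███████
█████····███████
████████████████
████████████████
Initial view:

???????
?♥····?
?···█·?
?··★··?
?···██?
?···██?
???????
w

???????
?···█·?
?♥····?
?··★█·?
?·····?
?···██?
?···██?

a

???????
?····█·
?·♥····
?··★·█·
?······
?····██
??···██

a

???????
?█····█
?█·♥···
?█·★··█
?█·····
?█····█
???···█

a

???????
?██····
?██·♥··
?██★···
?██····
?██····
????···

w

???????
?█████?
?██····
?██★♥··
?██····
?██····
?██····

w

???????
?█████?
?█████?
?██★···
?██·♥··
?██····
?██····

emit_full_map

█████???
█████???
██★···█·
██·♥····
██····█·
██······
██····██
???···██

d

???????
██████?
██████?
██·★··█
██·♥···
██····█
██·····

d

???????
██████?
██████?
█··★·█·
█·♥····
█····█·
█······

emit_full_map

███████?
███████?
██··★·█·
██·♥····
██····█·
██······
██····██
???···██


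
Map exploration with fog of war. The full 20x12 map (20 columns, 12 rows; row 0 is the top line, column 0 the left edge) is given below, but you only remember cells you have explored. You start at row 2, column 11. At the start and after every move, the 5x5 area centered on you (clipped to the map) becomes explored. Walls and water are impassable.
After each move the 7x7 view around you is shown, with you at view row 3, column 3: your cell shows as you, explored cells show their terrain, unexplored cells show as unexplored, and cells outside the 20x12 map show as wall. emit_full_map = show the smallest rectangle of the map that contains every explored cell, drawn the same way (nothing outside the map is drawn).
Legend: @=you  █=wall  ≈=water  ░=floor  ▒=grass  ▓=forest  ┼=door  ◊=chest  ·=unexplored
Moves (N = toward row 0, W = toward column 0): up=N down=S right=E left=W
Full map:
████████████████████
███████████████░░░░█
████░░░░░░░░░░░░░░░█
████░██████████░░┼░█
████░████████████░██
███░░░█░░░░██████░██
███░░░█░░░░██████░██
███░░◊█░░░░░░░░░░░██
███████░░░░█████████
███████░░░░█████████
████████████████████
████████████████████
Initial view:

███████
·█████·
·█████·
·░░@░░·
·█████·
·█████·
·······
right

███████
██████·
██████·
░░░@░░·
██████·
██████·
·······

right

███████
██████·
█████░·
░░░@░░·
█████░·
██████·
·······

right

███████
██████·
████░░·
░░░@░░·
████░░·
██████·
·······

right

███████
██████·
███░░░·
░░░@░░·
███░░┼·
█████░·
·······

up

███████
███████
██████·
███@░░·
░░░░░░·
███░░┼·
█████░·

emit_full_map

█████████
██████@░░
░░░░░░░░░
██████░░┼
████████░

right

███████
███████
██████·
██░@░░·
░░░░░░·
██░░┼░·
████░··

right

███████
███████
███████
█░░@░██
░░░░░██
█░░┼░██
███░··█

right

███████
███████
███████
░░░@███
░░░░███
░░┼░███
██░··██

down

███████
███████
░░░░███
░░░@███
░░┼░███
██░████
·····██

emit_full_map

███████████
██████░░░░█
░░░░░░░░░@█
██████░░┼░█
████████░██


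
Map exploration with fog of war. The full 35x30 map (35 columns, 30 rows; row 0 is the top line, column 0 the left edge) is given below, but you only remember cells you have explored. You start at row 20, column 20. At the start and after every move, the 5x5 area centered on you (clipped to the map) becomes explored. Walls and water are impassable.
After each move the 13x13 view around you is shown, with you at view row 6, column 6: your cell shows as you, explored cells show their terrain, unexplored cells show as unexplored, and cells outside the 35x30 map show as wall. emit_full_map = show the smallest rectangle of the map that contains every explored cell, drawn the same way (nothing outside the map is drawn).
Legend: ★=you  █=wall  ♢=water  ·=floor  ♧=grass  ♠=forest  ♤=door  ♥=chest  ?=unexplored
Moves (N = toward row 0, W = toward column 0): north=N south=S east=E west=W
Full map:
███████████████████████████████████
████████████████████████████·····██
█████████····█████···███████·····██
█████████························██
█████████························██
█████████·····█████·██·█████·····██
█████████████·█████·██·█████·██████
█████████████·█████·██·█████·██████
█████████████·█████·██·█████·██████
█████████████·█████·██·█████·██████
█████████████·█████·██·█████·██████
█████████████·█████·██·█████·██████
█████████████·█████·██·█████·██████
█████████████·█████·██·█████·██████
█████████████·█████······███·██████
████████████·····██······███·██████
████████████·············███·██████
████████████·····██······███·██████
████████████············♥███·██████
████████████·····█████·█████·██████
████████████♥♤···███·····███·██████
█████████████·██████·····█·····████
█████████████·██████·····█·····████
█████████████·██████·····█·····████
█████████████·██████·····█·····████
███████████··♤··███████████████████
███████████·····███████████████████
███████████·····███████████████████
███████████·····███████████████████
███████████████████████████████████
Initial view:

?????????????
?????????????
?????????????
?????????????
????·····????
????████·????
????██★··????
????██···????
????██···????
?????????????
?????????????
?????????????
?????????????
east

?????????????
?????????????
?????????????
?????????????
???······????
???████·█????
???██·★··????
???██····????
???██····????
?????????????
?????????????
?????????????
?????????????

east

?????????????
?????????????
?????????????
?????????????
??······♥????
??████·██????
??██··★··????
??██·····????
??██·····????
?????????????
?????????????
?????????????
?????????????

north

?????????????
?????????????
?????????????
?????????????
????·····????
??······♥????
??████★██????
??██·····????
??██·····????
??██·····????
?????????????
?????????????
?????????????

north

?????????????
?????????????
?????????????
?????????????
????·····????
????·····????
??····★·♥????
??████·██????
??██·····????
??██·····????
??██·····????
?????????????
?????????????

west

?????????????
?????????????
?????????????
?????????????
????······???
????······???
???···★··♥???
???████·██???
???██·····???
???██·····???
???██·····???
?????????????
?????????????

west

?????????????
?????????????
?????????????
?????????????
????·······??
????█······??
????··★···♥??
????████·██??
????██·····??
????██·····??
????██·····??
?????????????
?????????????

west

?????????????
?????????????
?????????????
?????????????
????········?
????██······?
????··★····♥?
????█████·██?
????███·····?
?????██·····?
?????██·····?
?????????????
?????????????

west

?????????????
?????????????
?????????????
?????????????
????·········
????·██······
????··★·····♥
????·█████·██
????·███·····
??????██·····
??????██·····
?????????????
?????????????

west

?????????????
?????????????
?????????????
?????????????
????·········
????··██·····
????··★······
????··█████·█
????··███····
???????██····
???????██····
?????????????
?????????????

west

?????????????
?????????????
?????????????
?????????????
????·········
????···██····
????··★······
????···█████·
????···███···
????????██···
????????██···
?????????????
?????????????

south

?????????????
?????????????
?????????????
????·········
????···██····
????·········
????··★█████·
????···███···
????██████···
????????██···
?????????????
?????????????
?????????????

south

?????????????
?????????????
????·········
????···██····
????·········
????···█████·
????··★███···
????██████···
????██████···
?????????????
?????????????
?????????????
?????????????

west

?????????????
?????????????
?????········
?????···██···
????·········
????····█████
????♤·★·███··
????·██████··
????·██████··
?????????????
?????????????
?????????????
?????????????

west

?????????????
?????????????
??????·······
??????···██··
????·········
????·····████
????♥♤★··███·
????█·██████·
????█·██████·
?????????????
?????????????
?????????????
?????????????

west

?????????????
?????????????
???????······
???????···██·
????█········
????█·····███
????█♥★···███
????██·██████
????██·██████
?????????????
?????????????
?????????????
?????????????

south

?????????????
???????······
???????···██·
????█········
????█·····███
????█♥♤···███
????██★██████
????██·██████
????██·██????
?????????????
?????????????
?????????????
?????????????

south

???????······
???????···██·
????█········
????█·····███
????█♥♤···███
????██·██████
????██★██████
????██·██????
????██·██????
?????????????
?????????????
?????????????
?????????????

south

???????···██·
????█········
????█·····███
????█♥♤···███
????██·██████
????██·██████
????██★██????
????██·██????
????··♤··????
?????????????
?????????????
?????????????
?????????????

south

????█········
????█·····███
????█♥♤···███
????██·██████
????██·██████
????██·██????
????██★██????
????··♤··????
????·····????
?????????????
?????????????
?????????????
█████████████

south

????█·····███
????█♥♤···███
????██·██████
????██·██████
????██·██????
????██·██????
????··★··????
????·····????
????·····????
?????????????
?????????????
█████████████
█████████████

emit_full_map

???···········
???···██······
█············♥
█·····█████·██
█♥♤···███·····
██·██████·····
██·██████·····
██·██?????????
██·██?????????
··★··?????????
·····?????????
·····?????????

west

?????█·····██
?????█♥♤···██
?????██·█████
?????██·█████
????███·██???
????███·██???
????█·★♤··???
????█·····???
????█·····???
?????????????
?????????????
█████████████
█████████████

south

?????█♥♤···██
?????██·█████
?????██·█████
????███·██???
????███·██???
????█··♤··???
????█·★···???
????█·····???
????█····????
?????????????
█████████████
█████████████
█████████████

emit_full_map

????···········
????···██······
?█············♥
?█·····█████·██
?█♥♤···███·····
?██·██████·····
?██·██████·····
███·██?????????
███·██?????????
█··♤··?????????
█·★···?????????
█·····?????????
█····??????????


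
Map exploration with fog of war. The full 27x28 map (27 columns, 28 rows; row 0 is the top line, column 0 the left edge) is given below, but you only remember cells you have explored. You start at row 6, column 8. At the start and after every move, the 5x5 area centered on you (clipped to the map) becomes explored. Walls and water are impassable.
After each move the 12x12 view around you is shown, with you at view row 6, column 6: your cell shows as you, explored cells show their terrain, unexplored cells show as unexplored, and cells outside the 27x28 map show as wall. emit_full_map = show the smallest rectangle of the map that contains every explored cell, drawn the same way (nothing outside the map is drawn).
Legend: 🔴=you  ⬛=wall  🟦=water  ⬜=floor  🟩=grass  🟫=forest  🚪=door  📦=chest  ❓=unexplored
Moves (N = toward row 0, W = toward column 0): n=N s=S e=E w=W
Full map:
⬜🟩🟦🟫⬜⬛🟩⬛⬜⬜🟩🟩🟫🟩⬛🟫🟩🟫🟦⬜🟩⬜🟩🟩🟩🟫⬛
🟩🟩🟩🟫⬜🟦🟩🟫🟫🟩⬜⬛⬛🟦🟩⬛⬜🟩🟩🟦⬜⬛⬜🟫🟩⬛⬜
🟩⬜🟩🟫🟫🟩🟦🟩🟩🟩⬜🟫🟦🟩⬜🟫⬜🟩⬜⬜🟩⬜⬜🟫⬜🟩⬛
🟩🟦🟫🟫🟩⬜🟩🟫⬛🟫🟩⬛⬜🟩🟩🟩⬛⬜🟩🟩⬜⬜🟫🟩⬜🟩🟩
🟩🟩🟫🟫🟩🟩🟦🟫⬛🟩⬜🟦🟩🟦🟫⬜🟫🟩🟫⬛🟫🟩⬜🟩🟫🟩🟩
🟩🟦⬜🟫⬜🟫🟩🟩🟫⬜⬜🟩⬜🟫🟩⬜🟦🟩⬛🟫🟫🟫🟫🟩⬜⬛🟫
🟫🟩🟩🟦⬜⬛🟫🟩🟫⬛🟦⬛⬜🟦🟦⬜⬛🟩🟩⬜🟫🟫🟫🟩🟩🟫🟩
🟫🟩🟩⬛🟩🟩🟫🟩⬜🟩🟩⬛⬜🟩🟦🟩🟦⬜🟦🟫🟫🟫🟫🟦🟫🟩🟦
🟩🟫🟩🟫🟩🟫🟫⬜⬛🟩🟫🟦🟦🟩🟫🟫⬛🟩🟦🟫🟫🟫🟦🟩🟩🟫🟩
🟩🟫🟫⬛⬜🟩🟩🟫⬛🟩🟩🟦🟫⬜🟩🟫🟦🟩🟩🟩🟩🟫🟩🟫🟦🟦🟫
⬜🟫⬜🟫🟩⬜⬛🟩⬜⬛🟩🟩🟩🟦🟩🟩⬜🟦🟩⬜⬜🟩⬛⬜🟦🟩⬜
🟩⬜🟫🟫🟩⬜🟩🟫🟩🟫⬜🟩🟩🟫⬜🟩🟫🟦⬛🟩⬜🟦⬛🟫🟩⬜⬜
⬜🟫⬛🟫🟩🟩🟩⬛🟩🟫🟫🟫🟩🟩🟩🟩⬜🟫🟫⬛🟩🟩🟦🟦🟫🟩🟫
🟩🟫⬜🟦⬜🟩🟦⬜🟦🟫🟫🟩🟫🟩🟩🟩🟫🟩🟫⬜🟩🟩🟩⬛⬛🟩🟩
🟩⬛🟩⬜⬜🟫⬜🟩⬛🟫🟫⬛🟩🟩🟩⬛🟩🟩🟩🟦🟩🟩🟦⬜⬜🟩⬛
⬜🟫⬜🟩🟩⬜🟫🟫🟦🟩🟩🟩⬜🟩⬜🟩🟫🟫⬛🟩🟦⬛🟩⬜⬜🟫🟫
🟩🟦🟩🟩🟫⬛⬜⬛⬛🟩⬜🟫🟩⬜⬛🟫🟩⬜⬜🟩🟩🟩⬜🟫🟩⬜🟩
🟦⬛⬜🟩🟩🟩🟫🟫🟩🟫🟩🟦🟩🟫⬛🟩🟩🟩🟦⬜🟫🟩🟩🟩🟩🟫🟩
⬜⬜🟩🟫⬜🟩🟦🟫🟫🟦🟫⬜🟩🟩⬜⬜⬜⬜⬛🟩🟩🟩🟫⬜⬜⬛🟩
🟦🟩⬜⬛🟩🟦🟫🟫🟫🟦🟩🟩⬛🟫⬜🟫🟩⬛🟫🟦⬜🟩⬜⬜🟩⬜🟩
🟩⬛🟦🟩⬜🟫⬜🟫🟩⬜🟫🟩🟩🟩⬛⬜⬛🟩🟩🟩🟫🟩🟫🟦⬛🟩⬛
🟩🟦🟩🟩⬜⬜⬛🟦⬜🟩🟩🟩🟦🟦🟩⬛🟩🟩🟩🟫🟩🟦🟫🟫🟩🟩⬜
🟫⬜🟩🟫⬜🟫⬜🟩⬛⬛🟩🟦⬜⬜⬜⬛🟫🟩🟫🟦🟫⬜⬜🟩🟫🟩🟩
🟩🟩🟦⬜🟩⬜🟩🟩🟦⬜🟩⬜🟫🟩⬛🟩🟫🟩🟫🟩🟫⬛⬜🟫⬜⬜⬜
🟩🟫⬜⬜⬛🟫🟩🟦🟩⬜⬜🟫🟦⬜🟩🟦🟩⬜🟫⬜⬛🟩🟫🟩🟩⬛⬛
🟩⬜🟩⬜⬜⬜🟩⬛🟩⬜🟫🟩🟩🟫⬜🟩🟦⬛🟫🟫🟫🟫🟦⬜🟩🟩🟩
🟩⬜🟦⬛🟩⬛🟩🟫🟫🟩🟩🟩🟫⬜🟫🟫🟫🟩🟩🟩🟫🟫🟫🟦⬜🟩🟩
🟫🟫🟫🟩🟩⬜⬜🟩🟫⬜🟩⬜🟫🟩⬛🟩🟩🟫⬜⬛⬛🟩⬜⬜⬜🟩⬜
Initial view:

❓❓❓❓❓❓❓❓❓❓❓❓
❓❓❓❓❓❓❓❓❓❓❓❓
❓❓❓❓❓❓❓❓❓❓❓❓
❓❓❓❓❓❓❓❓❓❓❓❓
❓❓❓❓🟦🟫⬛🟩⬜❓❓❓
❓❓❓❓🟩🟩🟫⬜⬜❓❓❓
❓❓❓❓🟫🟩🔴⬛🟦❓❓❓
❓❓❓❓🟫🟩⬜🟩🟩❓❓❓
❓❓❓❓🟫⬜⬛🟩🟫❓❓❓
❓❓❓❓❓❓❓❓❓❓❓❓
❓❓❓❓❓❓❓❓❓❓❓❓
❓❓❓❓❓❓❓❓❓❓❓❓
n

⬛⬛⬛⬛⬛⬛⬛⬛⬛⬛⬛⬛
❓❓❓❓❓❓❓❓❓❓❓❓
❓❓❓❓❓❓❓❓❓❓❓❓
❓❓❓❓❓❓❓❓❓❓❓❓
❓❓❓❓🟩🟫⬛🟫🟩❓❓❓
❓❓❓❓🟦🟫⬛🟩⬜❓❓❓
❓❓❓❓🟩🟩🔴⬜⬜❓❓❓
❓❓❓❓🟫🟩🟫⬛🟦❓❓❓
❓❓❓❓🟫🟩⬜🟩🟩❓❓❓
❓❓❓❓🟫⬜⬛🟩🟫❓❓❓
❓❓❓❓❓❓❓❓❓❓❓❓
❓❓❓❓❓❓❓❓❓❓❓❓

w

⬛⬛⬛⬛⬛⬛⬛⬛⬛⬛⬛⬛
❓❓❓❓❓❓❓❓❓❓❓❓
❓❓❓❓❓❓❓❓❓❓❓❓
❓❓❓❓❓❓❓❓❓❓❓❓
❓❓❓❓⬜🟩🟫⬛🟫🟩❓❓
❓❓❓❓🟩🟦🟫⬛🟩⬜❓❓
❓❓❓❓🟫🟩🔴🟫⬜⬜❓❓
❓❓❓❓⬛🟫🟩🟫⬛🟦❓❓
❓❓❓❓🟩🟫🟩⬜🟩🟩❓❓
❓❓❓❓❓🟫⬜⬛🟩🟫❓❓
❓❓❓❓❓❓❓❓❓❓❓❓
❓❓❓❓❓❓❓❓❓❓❓❓

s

❓❓❓❓❓❓❓❓❓❓❓❓
❓❓❓❓❓❓❓❓❓❓❓❓
❓❓❓❓❓❓❓❓❓❓❓❓
❓❓❓❓⬜🟩🟫⬛🟫🟩❓❓
❓❓❓❓🟩🟦🟫⬛🟩⬜❓❓
❓❓❓❓🟫🟩🟩🟫⬜⬜❓❓
❓❓❓❓⬛🟫🔴🟫⬛🟦❓❓
❓❓❓❓🟩🟫🟩⬜🟩🟩❓❓
❓❓❓❓🟫🟫⬜⬛🟩🟫❓❓
❓❓❓❓❓❓❓❓❓❓❓❓
❓❓❓❓❓❓❓❓❓❓❓❓
❓❓❓❓❓❓❓❓❓❓❓❓

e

❓❓❓❓❓❓❓❓❓❓❓❓
❓❓❓❓❓❓❓❓❓❓❓❓
❓❓❓❓❓❓❓❓❓❓❓❓
❓❓❓⬜🟩🟫⬛🟫🟩❓❓❓
❓❓❓🟩🟦🟫⬛🟩⬜❓❓❓
❓❓❓🟫🟩🟩🟫⬜⬜❓❓❓
❓❓❓⬛🟫🟩🔴⬛🟦❓❓❓
❓❓❓🟩🟫🟩⬜🟩🟩❓❓❓
❓❓❓🟫🟫⬜⬛🟩🟫❓❓❓
❓❓❓❓❓❓❓❓❓❓❓❓
❓❓❓❓❓❓❓❓❓❓❓❓
❓❓❓❓❓❓❓❓❓❓❓❓

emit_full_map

⬜🟩🟫⬛🟫🟩
🟩🟦🟫⬛🟩⬜
🟫🟩🟩🟫⬜⬜
⬛🟫🟩🔴⬛🟦
🟩🟫🟩⬜🟩🟩
🟫🟫⬜⬛🟩🟫

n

⬛⬛⬛⬛⬛⬛⬛⬛⬛⬛⬛⬛
❓❓❓❓❓❓❓❓❓❓❓❓
❓❓❓❓❓❓❓❓❓❓❓❓
❓❓❓❓❓❓❓❓❓❓❓❓
❓❓❓⬜🟩🟫⬛🟫🟩❓❓❓
❓❓❓🟩🟦🟫⬛🟩⬜❓❓❓
❓❓❓🟫🟩🟩🔴⬜⬜❓❓❓
❓❓❓⬛🟫🟩🟫⬛🟦❓❓❓
❓❓❓🟩🟫🟩⬜🟩🟩❓❓❓
❓❓❓🟫🟫⬜⬛🟩🟫❓❓❓
❓❓❓❓❓❓❓❓❓❓❓❓
❓❓❓❓❓❓❓❓❓❓❓❓

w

⬛⬛⬛⬛⬛⬛⬛⬛⬛⬛⬛⬛
❓❓❓❓❓❓❓❓❓❓❓❓
❓❓❓❓❓❓❓❓❓❓❓❓
❓❓❓❓❓❓❓❓❓❓❓❓
❓❓❓❓⬜🟩🟫⬛🟫🟩❓❓
❓❓❓❓🟩🟦🟫⬛🟩⬜❓❓
❓❓❓❓🟫🟩🔴🟫⬜⬜❓❓
❓❓❓❓⬛🟫🟩🟫⬛🟦❓❓
❓❓❓❓🟩🟫🟩⬜🟩🟩❓❓
❓❓❓❓🟫🟫⬜⬛🟩🟫❓❓
❓❓❓❓❓❓❓❓❓❓❓❓
❓❓❓❓❓❓❓❓❓❓❓❓

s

❓❓❓❓❓❓❓❓❓❓❓❓
❓❓❓❓❓❓❓❓❓❓❓❓
❓❓❓❓❓❓❓❓❓❓❓❓
❓❓❓❓⬜🟩🟫⬛🟫🟩❓❓
❓❓❓❓🟩🟦🟫⬛🟩⬜❓❓
❓❓❓❓🟫🟩🟩🟫⬜⬜❓❓
❓❓❓❓⬛🟫🔴🟫⬛🟦❓❓
❓❓❓❓🟩🟫🟩⬜🟩🟩❓❓
❓❓❓❓🟫🟫⬜⬛🟩🟫❓❓
❓❓❓❓❓❓❓❓❓❓❓❓
❓❓❓❓❓❓❓❓❓❓❓❓
❓❓❓❓❓❓❓❓❓❓❓❓

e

❓❓❓❓❓❓❓❓❓❓❓❓
❓❓❓❓❓❓❓❓❓❓❓❓
❓❓❓❓❓❓❓❓❓❓❓❓
❓❓❓⬜🟩🟫⬛🟫🟩❓❓❓
❓❓❓🟩🟦🟫⬛🟩⬜❓❓❓
❓❓❓🟫🟩🟩🟫⬜⬜❓❓❓
❓❓❓⬛🟫🟩🔴⬛🟦❓❓❓
❓❓❓🟩🟫🟩⬜🟩🟩❓❓❓
❓❓❓🟫🟫⬜⬛🟩🟫❓❓❓
❓❓❓❓❓❓❓❓❓❓❓❓
❓❓❓❓❓❓❓❓❓❓❓❓
❓❓❓❓❓❓❓❓❓❓❓❓

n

⬛⬛⬛⬛⬛⬛⬛⬛⬛⬛⬛⬛
❓❓❓❓❓❓❓❓❓❓❓❓
❓❓❓❓❓❓❓❓❓❓❓❓
❓❓❓❓❓❓❓❓❓❓❓❓
❓❓❓⬜🟩🟫⬛🟫🟩❓❓❓
❓❓❓🟩🟦🟫⬛🟩⬜❓❓❓
❓❓❓🟫🟩🟩🔴⬜⬜❓❓❓
❓❓❓⬛🟫🟩🟫⬛🟦❓❓❓
❓❓❓🟩🟫🟩⬜🟩🟩❓❓❓
❓❓❓🟫🟫⬜⬛🟩🟫❓❓❓
❓❓❓❓❓❓❓❓❓❓❓❓
❓❓❓❓❓❓❓❓❓❓❓❓
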